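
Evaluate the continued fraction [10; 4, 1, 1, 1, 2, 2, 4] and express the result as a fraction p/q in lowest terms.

3974/389

Starting at the tail and folding back:
Start with 4.
2 + 1/(4/1) = 2 + 1/4 = 9/4
2 + 1/(9/4) = 2 + 4/9 = 22/9
1 + 1/(22/9) = 1 + 9/22 = 31/22
1 + 1/(31/22) = 1 + 22/31 = 53/31
1 + 1/(53/31) = 1 + 31/53 = 84/53
4 + 1/(84/53) = 4 + 53/84 = 389/84
10 + 1/(389/84) = 10 + 84/389 = 3974/389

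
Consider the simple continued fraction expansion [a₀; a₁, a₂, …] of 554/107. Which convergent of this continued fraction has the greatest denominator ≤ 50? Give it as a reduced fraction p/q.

233/45

List convergents until the denominator exceeds the bound:
a_0 = 5: 5/1  (≤ bound)
a_1 = 5: 26/5  (≤ bound)
a_2 = 1: 31/6  (≤ bound)
a_3 = 1: 57/11  (≤ bound)
a_4 = 1: 88/17  (≤ bound)
a_5 = 2: 233/45  (≤ bound)
a_6 = 2: 554/107  (> 50, stop)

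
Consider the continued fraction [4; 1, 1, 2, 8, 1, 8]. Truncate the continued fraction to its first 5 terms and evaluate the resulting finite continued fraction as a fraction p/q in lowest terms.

a_0 = 4: 4/1
a_1 = 1: 5/1
a_2 = 1: 9/2
a_3 = 2: 23/5
a_4 = 8: 193/42

193/42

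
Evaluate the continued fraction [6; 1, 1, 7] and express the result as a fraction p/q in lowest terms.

98/15

Starting at the tail and folding back:
Start with 7.
1 + 1/(7/1) = 1 + 1/7 = 8/7
1 + 1/(8/7) = 1 + 7/8 = 15/8
6 + 1/(15/8) = 6 + 8/15 = 98/15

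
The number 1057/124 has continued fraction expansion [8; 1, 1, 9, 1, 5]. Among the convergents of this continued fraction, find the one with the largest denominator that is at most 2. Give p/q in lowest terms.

17/2

a_0 = 8: 8/1  (≤ bound)
a_1 = 1: 9/1  (≤ bound)
a_2 = 1: 17/2  (≤ bound)
a_3 = 9: 162/19  (> 2, stop)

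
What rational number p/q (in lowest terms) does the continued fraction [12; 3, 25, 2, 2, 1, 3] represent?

24769/2009

Work from the innermost term outward:
Start with 3.
1 + 1/(3/1) = 1 + 1/3 = 4/3
2 + 1/(4/3) = 2 + 3/4 = 11/4
2 + 1/(11/4) = 2 + 4/11 = 26/11
25 + 1/(26/11) = 25 + 11/26 = 661/26
3 + 1/(661/26) = 3 + 26/661 = 2009/661
12 + 1/(2009/661) = 12 + 661/2009 = 24769/2009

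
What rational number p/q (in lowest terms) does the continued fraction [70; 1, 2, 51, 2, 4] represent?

Start with 4.
2 + 1/(4/1) = 2 + 1/4 = 9/4
51 + 1/(9/4) = 51 + 4/9 = 463/9
2 + 1/(463/9) = 2 + 9/463 = 935/463
1 + 1/(935/463) = 1 + 463/935 = 1398/935
70 + 1/(1398/935) = 70 + 935/1398 = 98795/1398

98795/1398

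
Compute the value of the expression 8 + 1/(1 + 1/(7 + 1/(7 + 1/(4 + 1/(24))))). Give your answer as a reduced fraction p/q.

50786/5721

Collapse the nested fraction from the inside out:
Start with 24.
4 + 1/(24/1) = 4 + 1/24 = 97/24
7 + 1/(97/24) = 7 + 24/97 = 703/97
7 + 1/(703/97) = 7 + 97/703 = 5018/703
1 + 1/(5018/703) = 1 + 703/5018 = 5721/5018
8 + 1/(5721/5018) = 8 + 5018/5721 = 50786/5721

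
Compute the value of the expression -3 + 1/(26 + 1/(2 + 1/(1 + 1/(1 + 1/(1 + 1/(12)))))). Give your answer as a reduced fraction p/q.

Start with 12.
1 + 1/(12/1) = 1 + 1/12 = 13/12
1 + 1/(13/12) = 1 + 12/13 = 25/13
1 + 1/(25/13) = 1 + 13/25 = 38/25
2 + 1/(38/25) = 2 + 25/38 = 101/38
26 + 1/(101/38) = 26 + 38/101 = 2664/101
-3 + 1/(2664/101) = -3 + 101/2664 = -7891/2664

-7891/2664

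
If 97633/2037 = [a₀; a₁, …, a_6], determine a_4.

11

97633 ÷ 2037 → quotient 47, remainder 1894
2037 ÷ 1894 → quotient 1, remainder 143
1894 ÷ 143 → quotient 13, remainder 35
143 ÷ 35 → quotient 4, remainder 3
35 ÷ 3 → quotient 11, remainder 2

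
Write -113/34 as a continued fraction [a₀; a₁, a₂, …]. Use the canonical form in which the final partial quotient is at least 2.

[-4; 1, 2, 11]

-113 ÷ 34 → quotient -4, remainder 23
34 ÷ 23 → quotient 1, remainder 11
23 ÷ 11 → quotient 2, remainder 1
11 ÷ 1 → quotient 11, remainder 0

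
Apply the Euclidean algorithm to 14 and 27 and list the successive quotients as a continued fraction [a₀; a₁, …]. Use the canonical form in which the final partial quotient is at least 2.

Run the Euclidean algorithm, recording each quotient:
14 ÷ 27 → quotient 0, remainder 14
27 ÷ 14 → quotient 1, remainder 13
14 ÷ 13 → quotient 1, remainder 1
13 ÷ 1 → quotient 13, remainder 0

[0; 1, 1, 13]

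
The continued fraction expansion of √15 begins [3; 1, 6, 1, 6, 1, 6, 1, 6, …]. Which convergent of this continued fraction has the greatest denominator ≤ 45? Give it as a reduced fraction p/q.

List convergents until the denominator exceeds the bound:
a_0 = 3: 3/1  (≤ bound)
a_1 = 1: 4/1  (≤ bound)
a_2 = 6: 27/7  (≤ bound)
a_3 = 1: 31/8  (≤ bound)
a_4 = 6: 213/55  (> 45, stop)

31/8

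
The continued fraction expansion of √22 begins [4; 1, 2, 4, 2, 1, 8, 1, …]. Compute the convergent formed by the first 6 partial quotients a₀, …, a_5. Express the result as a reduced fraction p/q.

197/42

a_0 = 4: 4/1
a_1 = 1: 5/1
a_2 = 2: 14/3
a_3 = 4: 61/13
a_4 = 2: 136/29
a_5 = 1: 197/42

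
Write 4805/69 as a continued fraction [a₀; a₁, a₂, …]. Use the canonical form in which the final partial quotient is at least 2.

[69; 1, 1, 1, 3, 6]

Apply division with remainder until the remainder is 0:
4805 ÷ 69 → quotient 69, remainder 44
69 ÷ 44 → quotient 1, remainder 25
44 ÷ 25 → quotient 1, remainder 19
25 ÷ 19 → quotient 1, remainder 6
19 ÷ 6 → quotient 3, remainder 1
6 ÷ 1 → quotient 6, remainder 0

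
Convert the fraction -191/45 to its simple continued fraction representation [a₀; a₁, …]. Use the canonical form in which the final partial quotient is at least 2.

[-5; 1, 3, 11]

Apply division with remainder until the remainder is 0:
⌊-191/45⌋ = -5, remainder 34
⌊45/34⌋ = 1, remainder 11
⌊34/11⌋ = 3, remainder 1
⌊11/1⌋ = 11, remainder 0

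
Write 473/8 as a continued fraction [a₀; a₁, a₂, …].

473 ÷ 8 → quotient 59, remainder 1
8 ÷ 1 → quotient 8, remainder 0

[59; 8]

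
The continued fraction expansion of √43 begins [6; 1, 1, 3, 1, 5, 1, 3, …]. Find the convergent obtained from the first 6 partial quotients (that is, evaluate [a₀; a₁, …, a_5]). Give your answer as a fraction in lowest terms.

a_0 = 6: 6/1
a_1 = 1: 7/1
a_2 = 1: 13/2
a_3 = 3: 46/7
a_4 = 1: 59/9
a_5 = 5: 341/52

341/52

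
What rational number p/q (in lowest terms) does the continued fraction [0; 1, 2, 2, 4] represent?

22/31

Build up convergents one term at a time:
a_0 = 0: 0/1
a_1 = 1: 1/1
a_2 = 2: 2/3
a_3 = 2: 5/7
a_4 = 4: 22/31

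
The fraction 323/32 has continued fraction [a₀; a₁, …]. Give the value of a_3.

2

323 = 10·32 + 3, so a_0 = 10
32 = 10·3 + 2, so a_1 = 10
3 = 1·2 + 1, so a_2 = 1
2 = 2·1 + 0, so a_3 = 2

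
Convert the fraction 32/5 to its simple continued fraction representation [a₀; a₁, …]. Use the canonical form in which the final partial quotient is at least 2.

[6; 2, 2]

32 ÷ 5 → quotient 6, remainder 2
5 ÷ 2 → quotient 2, remainder 1
2 ÷ 1 → quotient 2, remainder 0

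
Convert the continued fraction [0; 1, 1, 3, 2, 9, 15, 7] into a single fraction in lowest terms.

a_0 = 0: 0/1
a_1 = 1: 1/1
a_2 = 1: 1/2
a_3 = 3: 4/7
a_4 = 2: 9/16
a_5 = 9: 85/151
a_6 = 15: 1284/2281
a_7 = 7: 9073/16118

9073/16118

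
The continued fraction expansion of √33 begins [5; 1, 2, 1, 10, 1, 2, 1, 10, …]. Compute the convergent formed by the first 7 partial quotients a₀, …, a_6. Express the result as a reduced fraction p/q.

Start with 2.
1 + 1/(2/1) = 1 + 1/2 = 3/2
10 + 1/(3/2) = 10 + 2/3 = 32/3
1 + 1/(32/3) = 1 + 3/32 = 35/32
2 + 1/(35/32) = 2 + 32/35 = 102/35
1 + 1/(102/35) = 1 + 35/102 = 137/102
5 + 1/(137/102) = 5 + 102/137 = 787/137

787/137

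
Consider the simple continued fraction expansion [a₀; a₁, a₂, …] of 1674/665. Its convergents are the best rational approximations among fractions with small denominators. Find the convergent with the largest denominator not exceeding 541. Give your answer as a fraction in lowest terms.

a_0 = 2: 2/1  (≤ bound)
a_1 = 1: 3/1  (≤ bound)
a_2 = 1: 5/2  (≤ bound)
a_3 = 13: 68/27  (≤ bound)
a_4 = 1: 73/29  (≤ bound)
a_5 = 22: 1674/665  (> 541, stop)

73/29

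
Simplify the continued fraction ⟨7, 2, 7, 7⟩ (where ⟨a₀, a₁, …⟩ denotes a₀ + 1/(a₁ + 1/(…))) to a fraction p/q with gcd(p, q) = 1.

799/107

a_0 = 7: 7/1
a_1 = 2: 15/2
a_2 = 7: 112/15
a_3 = 7: 799/107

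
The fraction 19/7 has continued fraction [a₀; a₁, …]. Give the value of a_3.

Run the Euclidean algorithm, recording each quotient:
19 ÷ 7 → quotient 2, remainder 5
7 ÷ 5 → quotient 1, remainder 2
5 ÷ 2 → quotient 2, remainder 1
2 ÷ 1 → quotient 2, remainder 0

2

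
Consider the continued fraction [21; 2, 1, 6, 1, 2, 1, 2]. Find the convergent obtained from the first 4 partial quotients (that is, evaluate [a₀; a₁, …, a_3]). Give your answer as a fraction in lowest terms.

427/20

a_0 = 21: 21/1
a_1 = 2: 43/2
a_2 = 1: 64/3
a_3 = 6: 427/20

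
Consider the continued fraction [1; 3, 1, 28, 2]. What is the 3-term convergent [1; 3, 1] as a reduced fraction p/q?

5/4

Start with 1.
3 + 1/(1/1) = 3 + 1/1 = 4/1
1 + 1/(4/1) = 1 + 1/4 = 5/4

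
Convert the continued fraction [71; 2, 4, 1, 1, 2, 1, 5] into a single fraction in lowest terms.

29009/406

Build up convergents one term at a time:
a_0 = 71: 71/1
a_1 = 2: 143/2
a_2 = 4: 643/9
a_3 = 1: 786/11
a_4 = 1: 1429/20
a_5 = 2: 3644/51
a_6 = 1: 5073/71
a_7 = 5: 29009/406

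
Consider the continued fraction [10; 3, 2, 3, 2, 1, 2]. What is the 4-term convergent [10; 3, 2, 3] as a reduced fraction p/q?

247/24

Starting at the tail and folding back:
Start with 3.
2 + 1/(3/1) = 2 + 1/3 = 7/3
3 + 1/(7/3) = 3 + 3/7 = 24/7
10 + 1/(24/7) = 10 + 7/24 = 247/24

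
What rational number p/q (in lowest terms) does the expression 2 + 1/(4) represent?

a_0 = 2: 2/1
a_1 = 4: 9/4

9/4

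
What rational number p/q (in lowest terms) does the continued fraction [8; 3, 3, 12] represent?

1021/123

Start with 12.
3 + 1/(12/1) = 3 + 1/12 = 37/12
3 + 1/(37/12) = 3 + 12/37 = 123/37
8 + 1/(123/37) = 8 + 37/123 = 1021/123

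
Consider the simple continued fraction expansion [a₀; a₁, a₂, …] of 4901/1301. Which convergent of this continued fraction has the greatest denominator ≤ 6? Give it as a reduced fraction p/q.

a_0 = 3: 3/1  (≤ bound)
a_1 = 1: 4/1  (≤ bound)
a_2 = 3: 15/4  (≤ bound)
a_3 = 3: 49/13  (> 6, stop)

15/4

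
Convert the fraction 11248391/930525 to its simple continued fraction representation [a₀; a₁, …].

Run the Euclidean algorithm, recording each quotient:
⌊11248391/930525⌋ = 12, remainder 82091
⌊930525/82091⌋ = 11, remainder 27524
⌊82091/27524⌋ = 2, remainder 27043
⌊27524/27043⌋ = 1, remainder 481
⌊27043/481⌋ = 56, remainder 107
⌊481/107⌋ = 4, remainder 53
⌊107/53⌋ = 2, remainder 1
⌊53/1⌋ = 53, remainder 0

[12; 11, 2, 1, 56, 4, 2, 53]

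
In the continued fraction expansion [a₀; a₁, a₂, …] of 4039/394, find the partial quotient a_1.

3

4039 = 10·394 + 99, so a_0 = 10
394 = 3·99 + 97, so a_1 = 3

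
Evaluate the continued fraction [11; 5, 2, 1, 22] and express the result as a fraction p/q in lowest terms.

4061/363

Compute successive convergents:
a_0 = 11: 11/1
a_1 = 5: 56/5
a_2 = 2: 123/11
a_3 = 1: 179/16
a_4 = 22: 4061/363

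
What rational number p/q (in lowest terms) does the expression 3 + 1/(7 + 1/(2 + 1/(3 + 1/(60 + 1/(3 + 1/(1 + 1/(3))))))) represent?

a_0 = 3: 3/1
a_1 = 7: 22/7
a_2 = 2: 47/15
a_3 = 3: 163/52
a_4 = 60: 9827/3135
a_5 = 3: 29644/9457
a_6 = 1: 39471/12592
a_7 = 3: 148057/47233

148057/47233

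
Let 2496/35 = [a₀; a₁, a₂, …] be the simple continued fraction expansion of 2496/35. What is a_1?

3

2496 ÷ 35 → quotient 71, remainder 11
35 ÷ 11 → quotient 3, remainder 2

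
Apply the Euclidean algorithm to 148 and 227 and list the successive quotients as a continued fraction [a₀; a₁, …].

[0; 1, 1, 1, 6, 1, 9]

148 = 0·227 + 148, so a_0 = 0
227 = 1·148 + 79, so a_1 = 1
148 = 1·79 + 69, so a_2 = 1
79 = 1·69 + 10, so a_3 = 1
69 = 6·10 + 9, so a_4 = 6
10 = 1·9 + 1, so a_5 = 1
9 = 9·1 + 0, so a_6 = 9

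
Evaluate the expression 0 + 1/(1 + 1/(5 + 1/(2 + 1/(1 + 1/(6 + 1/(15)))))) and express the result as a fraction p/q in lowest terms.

Collapse the nested fraction from the inside out:
Start with 15.
6 + 1/(15/1) = 6 + 1/15 = 91/15
1 + 1/(91/15) = 1 + 15/91 = 106/91
2 + 1/(106/91) = 2 + 91/106 = 303/106
5 + 1/(303/106) = 5 + 106/303 = 1621/303
1 + 1/(1621/303) = 1 + 303/1621 = 1924/1621
0 + 1/(1924/1621) = 0 + 1621/1924 = 1621/1924

1621/1924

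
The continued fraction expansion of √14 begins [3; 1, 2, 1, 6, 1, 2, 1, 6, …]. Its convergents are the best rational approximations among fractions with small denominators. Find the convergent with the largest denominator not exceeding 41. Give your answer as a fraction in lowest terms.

a_0 = 3: 3/1  (≤ bound)
a_1 = 1: 4/1  (≤ bound)
a_2 = 2: 11/3  (≤ bound)
a_3 = 1: 15/4  (≤ bound)
a_4 = 6: 101/27  (≤ bound)
a_5 = 1: 116/31  (≤ bound)
a_6 = 2: 333/89  (> 41, stop)

116/31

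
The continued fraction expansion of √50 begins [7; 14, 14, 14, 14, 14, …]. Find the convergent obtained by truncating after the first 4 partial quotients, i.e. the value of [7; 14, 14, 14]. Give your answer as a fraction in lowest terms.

19601/2772

Compute successive convergents:
a_0 = 7: 7/1
a_1 = 14: 99/14
a_2 = 14: 1393/197
a_3 = 14: 19601/2772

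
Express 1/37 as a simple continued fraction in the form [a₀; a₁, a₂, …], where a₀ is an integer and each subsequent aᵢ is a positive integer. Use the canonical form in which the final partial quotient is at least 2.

[0; 37]

⌊1/37⌋ = 0, remainder 1
⌊37/1⌋ = 37, remainder 0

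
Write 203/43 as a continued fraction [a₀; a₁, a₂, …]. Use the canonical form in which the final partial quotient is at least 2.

Run the Euclidean algorithm, recording each quotient:
203 = 4·43 + 31, so a_0 = 4
43 = 1·31 + 12, so a_1 = 1
31 = 2·12 + 7, so a_2 = 2
12 = 1·7 + 5, so a_3 = 1
7 = 1·5 + 2, so a_4 = 1
5 = 2·2 + 1, so a_5 = 2
2 = 2·1 + 0, so a_6 = 2

[4; 1, 2, 1, 1, 2, 2]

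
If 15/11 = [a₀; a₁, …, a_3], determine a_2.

15 ÷ 11 → quotient 1, remainder 4
11 ÷ 4 → quotient 2, remainder 3
4 ÷ 3 → quotient 1, remainder 1

1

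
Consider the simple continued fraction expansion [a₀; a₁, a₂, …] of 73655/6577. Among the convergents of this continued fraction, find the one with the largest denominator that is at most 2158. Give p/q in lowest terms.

5969/533

List convergents until the denominator exceeds the bound:
a_0 = 11: 11/1  (≤ bound)
a_1 = 5: 56/5  (≤ bound)
a_2 = 35: 1971/176  (≤ bound)
a_3 = 2: 3998/357  (≤ bound)
a_4 = 1: 5969/533  (≤ bound)
a_5 = 5: 33843/3022  (> 2158, stop)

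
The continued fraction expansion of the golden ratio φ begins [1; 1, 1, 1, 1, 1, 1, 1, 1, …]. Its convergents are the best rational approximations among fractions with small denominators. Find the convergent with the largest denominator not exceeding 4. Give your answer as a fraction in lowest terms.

5/3

a_0 = 1: 1/1  (≤ bound)
a_1 = 1: 2/1  (≤ bound)
a_2 = 1: 3/2  (≤ bound)
a_3 = 1: 5/3  (≤ bound)
a_4 = 1: 8/5  (> 4, stop)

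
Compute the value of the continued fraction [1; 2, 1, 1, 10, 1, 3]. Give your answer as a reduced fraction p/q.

Start with 3.
1 + 1/(3/1) = 1 + 1/3 = 4/3
10 + 1/(4/3) = 10 + 3/4 = 43/4
1 + 1/(43/4) = 1 + 4/43 = 47/43
1 + 1/(47/43) = 1 + 43/47 = 90/47
2 + 1/(90/47) = 2 + 47/90 = 227/90
1 + 1/(227/90) = 1 + 90/227 = 317/227

317/227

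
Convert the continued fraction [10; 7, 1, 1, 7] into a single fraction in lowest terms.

a_0 = 10: 10/1
a_1 = 7: 71/7
a_2 = 1: 81/8
a_3 = 1: 152/15
a_4 = 7: 1145/113

1145/113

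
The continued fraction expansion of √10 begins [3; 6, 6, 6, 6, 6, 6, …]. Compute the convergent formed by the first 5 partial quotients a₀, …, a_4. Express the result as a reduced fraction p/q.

4443/1405

Work from the innermost term outward:
Start with 6.
6 + 1/(6/1) = 6 + 1/6 = 37/6
6 + 1/(37/6) = 6 + 6/37 = 228/37
6 + 1/(228/37) = 6 + 37/228 = 1405/228
3 + 1/(1405/228) = 3 + 228/1405 = 4443/1405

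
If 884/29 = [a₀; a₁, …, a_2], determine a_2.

884 ÷ 29 → quotient 30, remainder 14
29 ÷ 14 → quotient 2, remainder 1
14 ÷ 1 → quotient 14, remainder 0

14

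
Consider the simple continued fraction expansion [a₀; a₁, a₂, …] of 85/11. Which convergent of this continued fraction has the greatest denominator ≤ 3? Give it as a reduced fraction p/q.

23/3

a_0 = 7: 7/1  (≤ bound)
a_1 = 1: 8/1  (≤ bound)
a_2 = 2: 23/3  (≤ bound)
a_3 = 1: 31/4  (> 3, stop)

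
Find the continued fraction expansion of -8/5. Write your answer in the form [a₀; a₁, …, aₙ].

-8 ÷ 5 → quotient -2, remainder 2
5 ÷ 2 → quotient 2, remainder 1
2 ÷ 1 → quotient 2, remainder 0

[-2; 2, 2]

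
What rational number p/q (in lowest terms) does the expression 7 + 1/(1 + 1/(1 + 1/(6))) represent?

Start with 6.
1 + 1/(6/1) = 1 + 1/6 = 7/6
1 + 1/(7/6) = 1 + 6/7 = 13/7
7 + 1/(13/7) = 7 + 7/13 = 98/13

98/13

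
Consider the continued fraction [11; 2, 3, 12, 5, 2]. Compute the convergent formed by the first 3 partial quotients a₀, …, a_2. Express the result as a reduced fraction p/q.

a_0 = 11: 11/1
a_1 = 2: 23/2
a_2 = 3: 80/7

80/7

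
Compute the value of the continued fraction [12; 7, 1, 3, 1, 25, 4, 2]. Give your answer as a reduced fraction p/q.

Build up convergents one term at a time:
a_0 = 12: 12/1
a_1 = 7: 85/7
a_2 = 1: 97/8
a_3 = 3: 376/31
a_4 = 1: 473/39
a_5 = 25: 12201/1006
a_6 = 4: 49277/4063
a_7 = 2: 110755/9132

110755/9132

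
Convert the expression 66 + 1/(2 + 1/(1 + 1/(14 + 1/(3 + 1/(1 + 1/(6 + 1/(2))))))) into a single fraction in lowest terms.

172287/2597

Work from the innermost term outward:
Start with 2.
6 + 1/(2/1) = 6 + 1/2 = 13/2
1 + 1/(13/2) = 1 + 2/13 = 15/13
3 + 1/(15/13) = 3 + 13/15 = 58/15
14 + 1/(58/15) = 14 + 15/58 = 827/58
1 + 1/(827/58) = 1 + 58/827 = 885/827
2 + 1/(885/827) = 2 + 827/885 = 2597/885
66 + 1/(2597/885) = 66 + 885/2597 = 172287/2597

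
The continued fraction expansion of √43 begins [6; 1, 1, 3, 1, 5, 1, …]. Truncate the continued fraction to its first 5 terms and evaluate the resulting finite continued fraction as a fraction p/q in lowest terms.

59/9

Build up convergents one term at a time:
a_0 = 6: 6/1
a_1 = 1: 7/1
a_2 = 1: 13/2
a_3 = 3: 46/7
a_4 = 1: 59/9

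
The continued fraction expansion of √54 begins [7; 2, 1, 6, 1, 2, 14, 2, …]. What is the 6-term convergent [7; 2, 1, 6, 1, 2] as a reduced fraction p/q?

Collapse the nested fraction from the inside out:
Start with 2.
1 + 1/(2/1) = 1 + 1/2 = 3/2
6 + 1/(3/2) = 6 + 2/3 = 20/3
1 + 1/(20/3) = 1 + 3/20 = 23/20
2 + 1/(23/20) = 2 + 20/23 = 66/23
7 + 1/(66/23) = 7 + 23/66 = 485/66

485/66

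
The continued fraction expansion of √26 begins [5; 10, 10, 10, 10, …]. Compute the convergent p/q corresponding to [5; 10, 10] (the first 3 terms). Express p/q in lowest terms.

Collapse the nested fraction from the inside out:
Start with 10.
10 + 1/(10/1) = 10 + 1/10 = 101/10
5 + 1/(101/10) = 5 + 10/101 = 515/101

515/101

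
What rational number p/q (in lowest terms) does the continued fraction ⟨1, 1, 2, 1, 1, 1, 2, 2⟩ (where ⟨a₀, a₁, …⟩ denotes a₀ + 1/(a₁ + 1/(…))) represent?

119/69

Start with 2.
2 + 1/(2/1) = 2 + 1/2 = 5/2
1 + 1/(5/2) = 1 + 2/5 = 7/5
1 + 1/(7/5) = 1 + 5/7 = 12/7
1 + 1/(12/7) = 1 + 7/12 = 19/12
2 + 1/(19/12) = 2 + 12/19 = 50/19
1 + 1/(50/19) = 1 + 19/50 = 69/50
1 + 1/(69/50) = 1 + 50/69 = 119/69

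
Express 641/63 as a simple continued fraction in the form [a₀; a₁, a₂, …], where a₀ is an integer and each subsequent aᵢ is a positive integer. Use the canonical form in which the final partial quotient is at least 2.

[10; 5, 1, 2, 1, 2]

Apply division with remainder until the remainder is 0:
641 = 10·63 + 11, so a_0 = 10
63 = 5·11 + 8, so a_1 = 5
11 = 1·8 + 3, so a_2 = 1
8 = 2·3 + 2, so a_3 = 2
3 = 1·2 + 1, so a_4 = 1
2 = 2·1 + 0, so a_5 = 2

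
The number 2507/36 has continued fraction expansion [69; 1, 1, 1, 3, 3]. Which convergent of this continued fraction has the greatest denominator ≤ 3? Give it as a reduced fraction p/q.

List convergents until the denominator exceeds the bound:
a_0 = 69: 69/1  (≤ bound)
a_1 = 1: 70/1  (≤ bound)
a_2 = 1: 139/2  (≤ bound)
a_3 = 1: 209/3  (≤ bound)
a_4 = 3: 766/11  (> 3, stop)

209/3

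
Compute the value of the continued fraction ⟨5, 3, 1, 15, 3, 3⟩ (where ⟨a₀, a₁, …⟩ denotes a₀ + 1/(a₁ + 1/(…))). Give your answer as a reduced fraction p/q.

a_0 = 5: 5/1
a_1 = 3: 16/3
a_2 = 1: 21/4
a_3 = 15: 331/63
a_4 = 3: 1014/193
a_5 = 3: 3373/642

3373/642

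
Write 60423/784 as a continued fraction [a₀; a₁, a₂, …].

[77; 14, 3, 1, 13]

60423 = 77·784 + 55, so a_0 = 77
784 = 14·55 + 14, so a_1 = 14
55 = 3·14 + 13, so a_2 = 3
14 = 1·13 + 1, so a_3 = 1
13 = 13·1 + 0, so a_4 = 13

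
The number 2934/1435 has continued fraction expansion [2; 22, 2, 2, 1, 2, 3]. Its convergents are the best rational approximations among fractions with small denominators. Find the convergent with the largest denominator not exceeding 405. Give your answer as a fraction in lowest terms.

321/157

a_0 = 2: 2/1  (≤ bound)
a_1 = 22: 45/22  (≤ bound)
a_2 = 2: 92/45  (≤ bound)
a_3 = 2: 229/112  (≤ bound)
a_4 = 1: 321/157  (≤ bound)
a_5 = 2: 871/426  (> 405, stop)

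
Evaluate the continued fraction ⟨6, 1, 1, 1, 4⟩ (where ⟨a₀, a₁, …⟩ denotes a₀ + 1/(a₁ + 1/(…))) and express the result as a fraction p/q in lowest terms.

93/14

a_0 = 6: 6/1
a_1 = 1: 7/1
a_2 = 1: 13/2
a_3 = 1: 20/3
a_4 = 4: 93/14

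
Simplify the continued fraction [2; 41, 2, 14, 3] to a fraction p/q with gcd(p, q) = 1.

Build up convergents one term at a time:
a_0 = 2: 2/1
a_1 = 41: 83/41
a_2 = 2: 168/83
a_3 = 14: 2435/1203
a_4 = 3: 7473/3692

7473/3692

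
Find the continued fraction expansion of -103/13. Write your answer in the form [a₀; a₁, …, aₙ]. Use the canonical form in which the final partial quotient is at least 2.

Apply division with remainder until the remainder is 0:
⌊-103/13⌋ = -8, remainder 1
⌊13/1⌋ = 13, remainder 0

[-8; 13]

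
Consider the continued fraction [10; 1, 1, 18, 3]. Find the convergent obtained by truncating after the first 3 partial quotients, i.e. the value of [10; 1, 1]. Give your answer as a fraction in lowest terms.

a_0 = 10: 10/1
a_1 = 1: 11/1
a_2 = 1: 21/2

21/2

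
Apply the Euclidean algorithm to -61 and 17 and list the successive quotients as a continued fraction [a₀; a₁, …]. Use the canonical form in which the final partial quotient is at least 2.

[-4; 2, 2, 3]

⌊-61/17⌋ = -4, remainder 7
⌊17/7⌋ = 2, remainder 3
⌊7/3⌋ = 2, remainder 1
⌊3/1⌋ = 3, remainder 0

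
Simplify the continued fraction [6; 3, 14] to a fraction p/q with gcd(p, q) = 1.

272/43

Start with 14.
3 + 1/(14/1) = 3 + 1/14 = 43/14
6 + 1/(43/14) = 6 + 14/43 = 272/43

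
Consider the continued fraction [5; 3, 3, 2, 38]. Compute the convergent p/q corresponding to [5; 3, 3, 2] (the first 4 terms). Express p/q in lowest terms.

122/23

Collapse the nested fraction from the inside out:
Start with 2.
3 + 1/(2/1) = 3 + 1/2 = 7/2
3 + 1/(7/2) = 3 + 2/7 = 23/7
5 + 1/(23/7) = 5 + 7/23 = 122/23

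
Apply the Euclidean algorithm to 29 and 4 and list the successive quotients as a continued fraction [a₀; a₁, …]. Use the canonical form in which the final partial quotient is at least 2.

Run the Euclidean algorithm, recording each quotient:
29 ÷ 4 → quotient 7, remainder 1
4 ÷ 1 → quotient 4, remainder 0

[7; 4]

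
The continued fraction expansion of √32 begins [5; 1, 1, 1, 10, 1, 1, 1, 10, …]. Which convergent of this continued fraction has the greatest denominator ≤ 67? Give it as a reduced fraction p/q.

379/67

a_0 = 5: 5/1  (≤ bound)
a_1 = 1: 6/1  (≤ bound)
a_2 = 1: 11/2  (≤ bound)
a_3 = 1: 17/3  (≤ bound)
a_4 = 10: 181/32  (≤ bound)
a_5 = 1: 198/35  (≤ bound)
a_6 = 1: 379/67  (≤ bound)
a_7 = 1: 577/102  (> 67, stop)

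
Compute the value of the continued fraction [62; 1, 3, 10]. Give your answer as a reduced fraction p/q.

a_0 = 62: 62/1
a_1 = 1: 63/1
a_2 = 3: 251/4
a_3 = 10: 2573/41

2573/41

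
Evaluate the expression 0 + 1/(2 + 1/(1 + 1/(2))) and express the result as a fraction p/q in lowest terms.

3/8

a_0 = 0: 0/1
a_1 = 2: 1/2
a_2 = 1: 1/3
a_3 = 2: 3/8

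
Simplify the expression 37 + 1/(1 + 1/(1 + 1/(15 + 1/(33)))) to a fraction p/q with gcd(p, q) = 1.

Starting at the tail and folding back:
Start with 33.
15 + 1/(33/1) = 15 + 1/33 = 496/33
1 + 1/(496/33) = 1 + 33/496 = 529/496
1 + 1/(529/496) = 1 + 496/529 = 1025/529
37 + 1/(1025/529) = 37 + 529/1025 = 38454/1025

38454/1025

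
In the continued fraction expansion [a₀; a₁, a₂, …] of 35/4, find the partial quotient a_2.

3

Run the Euclidean algorithm, recording each quotient:
⌊35/4⌋ = 8, remainder 3
⌊4/3⌋ = 1, remainder 1
⌊3/1⌋ = 3, remainder 0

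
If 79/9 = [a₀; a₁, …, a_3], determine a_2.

Apply division with remainder until the remainder is 0:
⌊79/9⌋ = 8, remainder 7
⌊9/7⌋ = 1, remainder 2
⌊7/2⌋ = 3, remainder 1

3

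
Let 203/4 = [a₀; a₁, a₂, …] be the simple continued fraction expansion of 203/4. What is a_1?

Apply division with remainder until the remainder is 0:
203 ÷ 4 → quotient 50, remainder 3
4 ÷ 3 → quotient 1, remainder 1

1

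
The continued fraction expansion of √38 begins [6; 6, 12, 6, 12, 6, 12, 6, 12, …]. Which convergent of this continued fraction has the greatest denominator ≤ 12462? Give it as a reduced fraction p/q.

33294/5401

a_0 = 6: 6/1  (≤ bound)
a_1 = 6: 37/6  (≤ bound)
a_2 = 12: 450/73  (≤ bound)
a_3 = 6: 2737/444  (≤ bound)
a_4 = 12: 33294/5401  (≤ bound)
a_5 = 6: 202501/32850  (> 12462, stop)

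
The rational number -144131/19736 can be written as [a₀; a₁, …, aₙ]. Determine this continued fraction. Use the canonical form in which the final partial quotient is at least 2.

[-8; 1, 2, 3, 3, 10, 1, 52]

Run the Euclidean algorithm, recording each quotient:
-144131 = -8·19736 + 13757, so a_0 = -8
19736 = 1·13757 + 5979, so a_1 = 1
13757 = 2·5979 + 1799, so a_2 = 2
5979 = 3·1799 + 582, so a_3 = 3
1799 = 3·582 + 53, so a_4 = 3
582 = 10·53 + 52, so a_5 = 10
53 = 1·52 + 1, so a_6 = 1
52 = 52·1 + 0, so a_7 = 52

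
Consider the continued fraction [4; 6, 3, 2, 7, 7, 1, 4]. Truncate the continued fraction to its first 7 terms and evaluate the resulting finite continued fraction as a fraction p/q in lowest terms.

a_0 = 4: 4/1
a_1 = 6: 25/6
a_2 = 3: 79/19
a_3 = 2: 183/44
a_4 = 7: 1360/327
a_5 = 7: 9703/2333
a_6 = 1: 11063/2660

11063/2660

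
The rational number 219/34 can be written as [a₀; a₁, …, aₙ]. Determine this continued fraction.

⌊219/34⌋ = 6, remainder 15
⌊34/15⌋ = 2, remainder 4
⌊15/4⌋ = 3, remainder 3
⌊4/3⌋ = 1, remainder 1
⌊3/1⌋ = 3, remainder 0

[6; 2, 3, 1, 3]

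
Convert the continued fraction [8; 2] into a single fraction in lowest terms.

a_0 = 8: 8/1
a_1 = 2: 17/2

17/2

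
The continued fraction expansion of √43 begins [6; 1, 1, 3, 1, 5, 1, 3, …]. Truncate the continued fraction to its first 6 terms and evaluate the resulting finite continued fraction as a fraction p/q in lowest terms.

Use the convergent recurrence hₖ = aₖ·hₖ₋₁ + hₖ₋₂ (and likewise for the denominators kₖ):
a_0 = 6: 6/1
a_1 = 1: 7/1
a_2 = 1: 13/2
a_3 = 3: 46/7
a_4 = 1: 59/9
a_5 = 5: 341/52

341/52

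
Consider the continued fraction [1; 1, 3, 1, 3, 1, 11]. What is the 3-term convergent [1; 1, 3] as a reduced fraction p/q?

Starting at the tail and folding back:
Start with 3.
1 + 1/(3/1) = 1 + 1/3 = 4/3
1 + 1/(4/3) = 1 + 3/4 = 7/4

7/4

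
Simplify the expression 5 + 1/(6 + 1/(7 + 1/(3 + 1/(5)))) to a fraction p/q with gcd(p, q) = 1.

a_0 = 5: 5/1
a_1 = 6: 31/6
a_2 = 7: 222/43
a_3 = 3: 697/135
a_4 = 5: 3707/718

3707/718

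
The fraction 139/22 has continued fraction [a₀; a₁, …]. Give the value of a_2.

7

139 ÷ 22 → quotient 6, remainder 7
22 ÷ 7 → quotient 3, remainder 1
7 ÷ 1 → quotient 7, remainder 0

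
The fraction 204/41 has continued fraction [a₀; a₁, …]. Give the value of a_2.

204 = 4·41 + 40, so a_0 = 4
41 = 1·40 + 1, so a_1 = 1
40 = 40·1 + 0, so a_2 = 40

40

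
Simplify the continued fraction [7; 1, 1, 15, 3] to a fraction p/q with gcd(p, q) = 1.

Starting at the tail and folding back:
Start with 3.
15 + 1/(3/1) = 15 + 1/3 = 46/3
1 + 1/(46/3) = 1 + 3/46 = 49/46
1 + 1/(49/46) = 1 + 46/49 = 95/49
7 + 1/(95/49) = 7 + 49/95 = 714/95

714/95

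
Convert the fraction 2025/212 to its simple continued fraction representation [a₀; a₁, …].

2025 = 9·212 + 117, so a_0 = 9
212 = 1·117 + 95, so a_1 = 1
117 = 1·95 + 22, so a_2 = 1
95 = 4·22 + 7, so a_3 = 4
22 = 3·7 + 1, so a_4 = 3
7 = 7·1 + 0, so a_5 = 7

[9; 1, 1, 4, 3, 7]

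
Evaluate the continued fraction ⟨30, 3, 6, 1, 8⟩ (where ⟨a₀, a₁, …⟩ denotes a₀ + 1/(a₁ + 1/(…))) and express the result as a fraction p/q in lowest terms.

5912/195

Start with 8.
1 + 1/(8/1) = 1 + 1/8 = 9/8
6 + 1/(9/8) = 6 + 8/9 = 62/9
3 + 1/(62/9) = 3 + 9/62 = 195/62
30 + 1/(195/62) = 30 + 62/195 = 5912/195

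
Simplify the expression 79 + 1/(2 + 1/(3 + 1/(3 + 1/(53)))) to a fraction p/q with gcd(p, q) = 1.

Start with 53.
3 + 1/(53/1) = 3 + 1/53 = 160/53
3 + 1/(160/53) = 3 + 53/160 = 533/160
2 + 1/(533/160) = 2 + 160/533 = 1226/533
79 + 1/(1226/533) = 79 + 533/1226 = 97387/1226

97387/1226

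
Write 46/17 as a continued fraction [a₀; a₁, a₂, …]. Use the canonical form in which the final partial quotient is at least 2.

⌊46/17⌋ = 2, remainder 12
⌊17/12⌋ = 1, remainder 5
⌊12/5⌋ = 2, remainder 2
⌊5/2⌋ = 2, remainder 1
⌊2/1⌋ = 2, remainder 0

[2; 1, 2, 2, 2]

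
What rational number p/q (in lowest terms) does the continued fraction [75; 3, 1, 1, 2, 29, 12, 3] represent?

1477479/19627

Start with 3.
12 + 1/(3/1) = 12 + 1/3 = 37/3
29 + 1/(37/3) = 29 + 3/37 = 1076/37
2 + 1/(1076/37) = 2 + 37/1076 = 2189/1076
1 + 1/(2189/1076) = 1 + 1076/2189 = 3265/2189
1 + 1/(3265/2189) = 1 + 2189/3265 = 5454/3265
3 + 1/(5454/3265) = 3 + 3265/5454 = 19627/5454
75 + 1/(19627/5454) = 75 + 5454/19627 = 1477479/19627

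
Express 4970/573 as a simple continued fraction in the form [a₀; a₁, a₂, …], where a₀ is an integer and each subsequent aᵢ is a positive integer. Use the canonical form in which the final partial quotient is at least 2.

Repeatedly divide and take the remainder:
4970 = 8·573 + 386, so a_0 = 8
573 = 1·386 + 187, so a_1 = 1
386 = 2·187 + 12, so a_2 = 2
187 = 15·12 + 7, so a_3 = 15
12 = 1·7 + 5, so a_4 = 1
7 = 1·5 + 2, so a_5 = 1
5 = 2·2 + 1, so a_6 = 2
2 = 2·1 + 0, so a_7 = 2

[8; 1, 2, 15, 1, 1, 2, 2]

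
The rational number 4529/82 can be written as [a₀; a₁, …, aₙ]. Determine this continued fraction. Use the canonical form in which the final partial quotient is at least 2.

Run the Euclidean algorithm, recording each quotient:
4529 = 55·82 + 19, so a_0 = 55
82 = 4·19 + 6, so a_1 = 4
19 = 3·6 + 1, so a_2 = 3
6 = 6·1 + 0, so a_3 = 6

[55; 4, 3, 6]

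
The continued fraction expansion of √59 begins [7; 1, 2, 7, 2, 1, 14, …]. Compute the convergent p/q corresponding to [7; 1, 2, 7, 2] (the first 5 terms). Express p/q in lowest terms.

361/47

Start with 2.
7 + 1/(2/1) = 7 + 1/2 = 15/2
2 + 1/(15/2) = 2 + 2/15 = 32/15
1 + 1/(32/15) = 1 + 15/32 = 47/32
7 + 1/(47/32) = 7 + 32/47 = 361/47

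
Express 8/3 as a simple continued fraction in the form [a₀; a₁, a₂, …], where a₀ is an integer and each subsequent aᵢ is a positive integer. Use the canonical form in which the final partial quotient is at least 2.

[2; 1, 2]

8 = 2·3 + 2, so a_0 = 2
3 = 1·2 + 1, so a_1 = 1
2 = 2·1 + 0, so a_2 = 2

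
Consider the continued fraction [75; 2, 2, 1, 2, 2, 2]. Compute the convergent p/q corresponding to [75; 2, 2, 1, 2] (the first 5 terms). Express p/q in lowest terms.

a_0 = 75: 75/1
a_1 = 2: 151/2
a_2 = 2: 377/5
a_3 = 1: 528/7
a_4 = 2: 1433/19

1433/19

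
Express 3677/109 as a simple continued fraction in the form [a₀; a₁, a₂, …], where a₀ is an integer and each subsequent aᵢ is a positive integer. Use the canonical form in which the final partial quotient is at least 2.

[33; 1, 2, 1, 3, 7]

Repeatedly divide and take the remainder:
3677 = 33·109 + 80, so a_0 = 33
109 = 1·80 + 29, so a_1 = 1
80 = 2·29 + 22, so a_2 = 2
29 = 1·22 + 7, so a_3 = 1
22 = 3·7 + 1, so a_4 = 3
7 = 7·1 + 0, so a_5 = 7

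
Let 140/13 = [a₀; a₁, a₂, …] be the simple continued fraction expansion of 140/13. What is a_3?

Run the Euclidean algorithm, recording each quotient:
⌊140/13⌋ = 10, remainder 10
⌊13/10⌋ = 1, remainder 3
⌊10/3⌋ = 3, remainder 1
⌊3/1⌋ = 3, remainder 0

3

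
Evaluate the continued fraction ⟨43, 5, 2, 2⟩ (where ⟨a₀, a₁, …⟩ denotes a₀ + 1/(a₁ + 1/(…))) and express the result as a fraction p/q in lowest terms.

Collapse the nested fraction from the inside out:
Start with 2.
2 + 1/(2/1) = 2 + 1/2 = 5/2
5 + 1/(5/2) = 5 + 2/5 = 27/5
43 + 1/(27/5) = 43 + 5/27 = 1166/27

1166/27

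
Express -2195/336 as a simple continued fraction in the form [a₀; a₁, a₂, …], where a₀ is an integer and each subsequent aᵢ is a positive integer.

[-7; 2, 7, 7, 3]

Apply division with remainder until the remainder is 0:
-2195 = -7·336 + 157, so a_0 = -7
336 = 2·157 + 22, so a_1 = 2
157 = 7·22 + 3, so a_2 = 7
22 = 7·3 + 1, so a_3 = 7
3 = 3·1 + 0, so a_4 = 3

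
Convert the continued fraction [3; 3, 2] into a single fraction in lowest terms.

a_0 = 3: 3/1
a_1 = 3: 10/3
a_2 = 2: 23/7

23/7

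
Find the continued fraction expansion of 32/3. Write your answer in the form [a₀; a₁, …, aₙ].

Repeatedly divide and take the remainder:
⌊32/3⌋ = 10, remainder 2
⌊3/2⌋ = 1, remainder 1
⌊2/1⌋ = 2, remainder 0

[10; 1, 2]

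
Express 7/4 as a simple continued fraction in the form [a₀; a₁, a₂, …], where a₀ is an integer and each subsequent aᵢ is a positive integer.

[1; 1, 3]

7 ÷ 4 → quotient 1, remainder 3
4 ÷ 3 → quotient 1, remainder 1
3 ÷ 1 → quotient 3, remainder 0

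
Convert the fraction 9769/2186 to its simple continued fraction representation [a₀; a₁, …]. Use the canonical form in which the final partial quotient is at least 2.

[4; 2, 7, 1, 1, 6, 3, 3]

9769 ÷ 2186 → quotient 4, remainder 1025
2186 ÷ 1025 → quotient 2, remainder 136
1025 ÷ 136 → quotient 7, remainder 73
136 ÷ 73 → quotient 1, remainder 63
73 ÷ 63 → quotient 1, remainder 10
63 ÷ 10 → quotient 6, remainder 3
10 ÷ 3 → quotient 3, remainder 1
3 ÷ 1 → quotient 3, remainder 0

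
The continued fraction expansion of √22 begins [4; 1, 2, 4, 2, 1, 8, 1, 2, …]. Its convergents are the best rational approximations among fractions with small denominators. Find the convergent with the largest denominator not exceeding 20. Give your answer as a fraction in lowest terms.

a_0 = 4: 4/1  (≤ bound)
a_1 = 1: 5/1  (≤ bound)
a_2 = 2: 14/3  (≤ bound)
a_3 = 4: 61/13  (≤ bound)
a_4 = 2: 136/29  (> 20, stop)

61/13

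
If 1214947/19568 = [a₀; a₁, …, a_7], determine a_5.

1

Repeatedly divide and take the remainder:
⌊1214947/19568⌋ = 62, remainder 1731
⌊19568/1731⌋ = 11, remainder 527
⌊1731/527⌋ = 3, remainder 150
⌊527/150⌋ = 3, remainder 77
⌊150/77⌋ = 1, remainder 73
⌊77/73⌋ = 1, remainder 4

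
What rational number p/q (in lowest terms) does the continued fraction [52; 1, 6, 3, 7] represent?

a_0 = 52: 52/1
a_1 = 1: 53/1
a_2 = 6: 370/7
a_3 = 3: 1163/22
a_4 = 7: 8511/161

8511/161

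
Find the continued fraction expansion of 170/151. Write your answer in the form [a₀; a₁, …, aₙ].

⌊170/151⌋ = 1, remainder 19
⌊151/19⌋ = 7, remainder 18
⌊19/18⌋ = 1, remainder 1
⌊18/1⌋ = 18, remainder 0

[1; 7, 1, 18]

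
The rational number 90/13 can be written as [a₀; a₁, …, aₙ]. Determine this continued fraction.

90 = 6·13 + 12, so a_0 = 6
13 = 1·12 + 1, so a_1 = 1
12 = 12·1 + 0, so a_2 = 12

[6; 1, 12]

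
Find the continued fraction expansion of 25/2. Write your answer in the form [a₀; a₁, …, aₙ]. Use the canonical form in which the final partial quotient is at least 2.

[12; 2]

25 ÷ 2 → quotient 12, remainder 1
2 ÷ 1 → quotient 2, remainder 0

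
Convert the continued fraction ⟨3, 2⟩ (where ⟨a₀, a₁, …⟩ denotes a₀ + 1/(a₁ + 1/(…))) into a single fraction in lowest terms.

7/2

a_0 = 3: 3/1
a_1 = 2: 7/2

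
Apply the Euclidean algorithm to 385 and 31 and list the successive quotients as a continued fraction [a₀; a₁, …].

[12; 2, 2, 1, 1, 2]

Run the Euclidean algorithm, recording each quotient:
⌊385/31⌋ = 12, remainder 13
⌊31/13⌋ = 2, remainder 5
⌊13/5⌋ = 2, remainder 3
⌊5/3⌋ = 1, remainder 2
⌊3/2⌋ = 1, remainder 1
⌊2/1⌋ = 2, remainder 0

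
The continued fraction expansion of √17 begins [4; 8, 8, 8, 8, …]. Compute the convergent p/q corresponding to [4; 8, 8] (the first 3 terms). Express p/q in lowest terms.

Use the convergent recurrence hₖ = aₖ·hₖ₋₁ + hₖ₋₂ (and likewise for the denominators kₖ):
a_0 = 4: 4/1
a_1 = 8: 33/8
a_2 = 8: 268/65

268/65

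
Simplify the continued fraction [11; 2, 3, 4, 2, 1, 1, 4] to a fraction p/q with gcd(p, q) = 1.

a_0 = 11: 11/1
a_1 = 2: 23/2
a_2 = 3: 80/7
a_3 = 4: 343/30
a_4 = 2: 766/67
a_5 = 1: 1109/97
a_6 = 1: 1875/164
a_7 = 4: 8609/753

8609/753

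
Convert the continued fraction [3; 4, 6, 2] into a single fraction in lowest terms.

a_0 = 3: 3/1
a_1 = 4: 13/4
a_2 = 6: 81/25
a_3 = 2: 175/54

175/54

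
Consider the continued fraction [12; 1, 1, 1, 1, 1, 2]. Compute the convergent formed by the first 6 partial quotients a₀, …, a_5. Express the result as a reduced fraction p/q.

101/8

Start with 1.
1 + 1/(1/1) = 1 + 1/1 = 2/1
1 + 1/(2/1) = 1 + 1/2 = 3/2
1 + 1/(3/2) = 1 + 2/3 = 5/3
1 + 1/(5/3) = 1 + 3/5 = 8/5
12 + 1/(8/5) = 12 + 5/8 = 101/8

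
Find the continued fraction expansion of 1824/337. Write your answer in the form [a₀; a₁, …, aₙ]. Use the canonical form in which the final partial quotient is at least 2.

1824 ÷ 337 → quotient 5, remainder 139
337 ÷ 139 → quotient 2, remainder 59
139 ÷ 59 → quotient 2, remainder 21
59 ÷ 21 → quotient 2, remainder 17
21 ÷ 17 → quotient 1, remainder 4
17 ÷ 4 → quotient 4, remainder 1
4 ÷ 1 → quotient 4, remainder 0

[5; 2, 2, 2, 1, 4, 4]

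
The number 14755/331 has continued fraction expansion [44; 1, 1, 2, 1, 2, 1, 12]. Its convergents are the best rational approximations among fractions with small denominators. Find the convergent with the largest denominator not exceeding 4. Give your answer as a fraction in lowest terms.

a_0 = 44: 44/1  (≤ bound)
a_1 = 1: 45/1  (≤ bound)
a_2 = 1: 89/2  (≤ bound)
a_3 = 2: 223/5  (> 4, stop)

89/2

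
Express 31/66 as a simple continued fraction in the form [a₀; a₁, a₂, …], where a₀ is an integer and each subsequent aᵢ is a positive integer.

Run the Euclidean algorithm, recording each quotient:
⌊31/66⌋ = 0, remainder 31
⌊66/31⌋ = 2, remainder 4
⌊31/4⌋ = 7, remainder 3
⌊4/3⌋ = 1, remainder 1
⌊3/1⌋ = 3, remainder 0

[0; 2, 7, 1, 3]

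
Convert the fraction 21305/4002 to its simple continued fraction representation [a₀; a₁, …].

⌊21305/4002⌋ = 5, remainder 1295
⌊4002/1295⌋ = 3, remainder 117
⌊1295/117⌋ = 11, remainder 8
⌊117/8⌋ = 14, remainder 5
⌊8/5⌋ = 1, remainder 3
⌊5/3⌋ = 1, remainder 2
⌊3/2⌋ = 1, remainder 1
⌊2/1⌋ = 2, remainder 0

[5; 3, 11, 14, 1, 1, 1, 2]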